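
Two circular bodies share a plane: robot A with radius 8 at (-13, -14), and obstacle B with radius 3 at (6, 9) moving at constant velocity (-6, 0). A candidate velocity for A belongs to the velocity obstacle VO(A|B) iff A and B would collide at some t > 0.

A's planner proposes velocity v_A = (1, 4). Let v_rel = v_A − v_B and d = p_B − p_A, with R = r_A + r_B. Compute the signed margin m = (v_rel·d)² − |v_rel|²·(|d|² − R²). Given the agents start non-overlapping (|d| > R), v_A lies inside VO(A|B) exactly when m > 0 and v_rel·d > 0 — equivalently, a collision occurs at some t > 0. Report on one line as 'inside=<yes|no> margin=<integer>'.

d = (19, 23),  |d|² = 890;  R = 8+3 = 11,  c = 890−11² = 769
v_rel = (7, 4),  |v_rel|² = 65;  v_rel·d = (7)·(19) + (4)·(23) = 225
65·t² − 450·t + 769 = 0  ⇒  m = 225² − 65·769 = 640
m = 640 > 0,  v_rel·d = 225 > 0  ⇒  inside

inside=yes margin=640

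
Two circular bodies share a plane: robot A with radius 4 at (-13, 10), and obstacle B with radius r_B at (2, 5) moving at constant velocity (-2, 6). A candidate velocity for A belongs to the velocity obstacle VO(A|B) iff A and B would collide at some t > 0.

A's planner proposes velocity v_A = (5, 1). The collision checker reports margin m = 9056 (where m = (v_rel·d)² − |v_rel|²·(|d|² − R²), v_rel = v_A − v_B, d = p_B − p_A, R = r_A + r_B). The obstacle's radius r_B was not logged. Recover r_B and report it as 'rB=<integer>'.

m = 9056
d = (15, -5);  v_rel = (7, -5),  |v_rel|² = 74
v_rel×d = (7)·(-5) − (-5)·(15) = 40
since m = R²·74 − 40²:  R² = (1600 + 9056) / 74 = 144
R = √144 = 12  ⇒  r_B = 12 − 4 = 8

rB=8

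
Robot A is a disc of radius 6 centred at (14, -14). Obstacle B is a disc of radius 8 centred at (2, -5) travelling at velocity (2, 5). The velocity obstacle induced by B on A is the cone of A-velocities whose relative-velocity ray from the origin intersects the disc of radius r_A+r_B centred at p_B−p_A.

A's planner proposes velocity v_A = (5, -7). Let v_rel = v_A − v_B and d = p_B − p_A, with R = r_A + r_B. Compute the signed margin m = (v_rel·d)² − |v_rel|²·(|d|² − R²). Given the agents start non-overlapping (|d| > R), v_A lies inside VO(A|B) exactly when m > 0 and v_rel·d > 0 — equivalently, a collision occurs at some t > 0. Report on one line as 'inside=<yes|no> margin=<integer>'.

d = (-12, 9),  |d|² = 225;  R = 6+8 = 14,  c = 225−14² = 29
v_rel = (3, -12),  |v_rel|² = 153;  v_rel·d = (3)·(-12) + (-12)·(9) = -144
153·t² + 288·t + 29 = 0  ⇒  m = (-144)² − 153·29 = 16299
m = 16299 > 0,  v_rel·d = -144 < 0  ⇒  outside

inside=no margin=16299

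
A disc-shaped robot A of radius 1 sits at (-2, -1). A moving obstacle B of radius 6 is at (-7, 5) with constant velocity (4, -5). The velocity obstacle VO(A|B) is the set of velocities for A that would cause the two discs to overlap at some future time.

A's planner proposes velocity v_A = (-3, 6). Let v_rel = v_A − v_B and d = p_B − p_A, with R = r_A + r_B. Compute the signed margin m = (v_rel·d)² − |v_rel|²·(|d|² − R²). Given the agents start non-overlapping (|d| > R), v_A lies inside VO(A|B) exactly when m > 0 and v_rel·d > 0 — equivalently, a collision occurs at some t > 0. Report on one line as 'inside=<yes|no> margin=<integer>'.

d = (-5, 6),  |d|² = 61;  R = 1+6 = 7,  c = 61−7² = 12
v_rel = (-7, 11),  |v_rel|² = 170;  v_rel·d = (-7)·(-5) + (11)·(6) = 101
170·t² − 202·t + 12 = 0  ⇒  m = 101² − 170·12 = 8161
m = 8161 > 0,  v_rel·d = 101 > 0  ⇒  inside

inside=yes margin=8161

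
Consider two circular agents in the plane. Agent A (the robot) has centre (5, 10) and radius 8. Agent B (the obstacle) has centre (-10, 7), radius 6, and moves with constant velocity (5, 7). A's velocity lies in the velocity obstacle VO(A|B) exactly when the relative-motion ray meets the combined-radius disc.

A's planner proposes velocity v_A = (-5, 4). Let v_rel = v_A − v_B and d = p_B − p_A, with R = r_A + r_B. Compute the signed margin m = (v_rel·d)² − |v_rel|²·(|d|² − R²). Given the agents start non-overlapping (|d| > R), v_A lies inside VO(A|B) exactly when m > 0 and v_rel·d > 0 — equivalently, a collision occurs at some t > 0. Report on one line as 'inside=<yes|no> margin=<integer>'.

d = (-15, -3),  |d|² = 234;  R = 8+6 = 14,  c = 234−14² = 38
v_rel = (-10, -3),  |v_rel|² = 109;  v_rel·d = (-10)·(-15) + (-3)·(-3) = 159
109·t² − 318·t + 38 = 0  ⇒  m = 159² − 109·38 = 21139
m = 21139 > 0,  v_rel·d = 159 > 0  ⇒  inside

inside=yes margin=21139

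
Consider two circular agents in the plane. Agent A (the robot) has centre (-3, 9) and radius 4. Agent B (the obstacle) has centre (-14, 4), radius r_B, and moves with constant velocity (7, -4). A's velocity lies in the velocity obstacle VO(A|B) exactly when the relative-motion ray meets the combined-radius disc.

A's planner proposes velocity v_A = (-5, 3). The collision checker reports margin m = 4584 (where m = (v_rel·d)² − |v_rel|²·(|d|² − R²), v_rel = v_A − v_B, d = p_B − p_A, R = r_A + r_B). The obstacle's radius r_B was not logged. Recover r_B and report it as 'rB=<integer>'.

m = 4584
d = (-11, -5);  v_rel = (-12, 7),  |v_rel|² = 193
v_rel×d = (-12)·(-5) − (7)·(-11) = 137
since m = R²·193 − 137²:  R² = (18769 + 4584) / 193 = 121
R = √121 = 11  ⇒  r_B = 11 − 4 = 7

rB=7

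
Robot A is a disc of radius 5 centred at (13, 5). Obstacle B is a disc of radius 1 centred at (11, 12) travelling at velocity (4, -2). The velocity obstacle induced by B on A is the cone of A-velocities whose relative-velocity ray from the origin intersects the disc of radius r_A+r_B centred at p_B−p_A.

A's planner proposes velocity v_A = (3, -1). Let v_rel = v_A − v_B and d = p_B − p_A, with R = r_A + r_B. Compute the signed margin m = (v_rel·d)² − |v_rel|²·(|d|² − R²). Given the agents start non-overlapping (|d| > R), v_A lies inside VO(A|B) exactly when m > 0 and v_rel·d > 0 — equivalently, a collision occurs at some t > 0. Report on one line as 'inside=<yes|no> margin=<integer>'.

d = (-2, 7),  |d|² = 53;  R = 5+1 = 6,  c = 53−6² = 17
v_rel = (-1, 1),  |v_rel|² = 2;  v_rel·d = (-1)·(-2) + (1)·(7) = 9
2·t² − 18·t + 17 = 0  ⇒  m = 9² − 2·17 = 47
m = 47 > 0,  v_rel·d = 9 > 0  ⇒  inside

inside=yes margin=47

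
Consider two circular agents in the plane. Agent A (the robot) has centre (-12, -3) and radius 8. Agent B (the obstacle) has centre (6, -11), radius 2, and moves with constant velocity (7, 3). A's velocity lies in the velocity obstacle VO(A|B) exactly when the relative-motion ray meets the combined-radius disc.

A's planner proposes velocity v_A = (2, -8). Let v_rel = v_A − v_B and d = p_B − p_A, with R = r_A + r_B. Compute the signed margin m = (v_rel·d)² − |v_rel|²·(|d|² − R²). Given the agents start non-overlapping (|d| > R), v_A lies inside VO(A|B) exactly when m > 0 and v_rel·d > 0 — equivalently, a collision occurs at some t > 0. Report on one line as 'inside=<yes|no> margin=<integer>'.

d = (18, -8),  |d|² = 388;  R = 8+2 = 10,  c = 388−10² = 288
v_rel = (-5, -11),  |v_rel|² = 146;  v_rel·d = (-5)·(18) + (-11)·(-8) = -2
146·t² + 4·t + 288 = 0  ⇒  m = (-2)² − 146·288 = -42044
m = -42044 < 0,  v_rel·d = -2 < 0  ⇒  outside

inside=no margin=-42044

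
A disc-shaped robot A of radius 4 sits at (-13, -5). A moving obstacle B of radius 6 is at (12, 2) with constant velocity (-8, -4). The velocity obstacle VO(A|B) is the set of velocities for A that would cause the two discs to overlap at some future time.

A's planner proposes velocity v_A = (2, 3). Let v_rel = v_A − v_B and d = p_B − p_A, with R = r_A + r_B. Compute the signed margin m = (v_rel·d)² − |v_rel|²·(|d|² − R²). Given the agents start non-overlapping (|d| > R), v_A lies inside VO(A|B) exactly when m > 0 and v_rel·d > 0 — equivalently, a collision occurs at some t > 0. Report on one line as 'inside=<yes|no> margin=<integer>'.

d = (25, 7),  |d|² = 674;  R = 4+6 = 10,  c = 674−10² = 574
v_rel = (10, 7),  |v_rel|² = 149;  v_rel·d = (10)·(25) + (7)·(7) = 299
149·t² − 598·t + 574 = 0  ⇒  m = 299² − 149·574 = 3875
m = 3875 > 0,  v_rel·d = 299 > 0  ⇒  inside

inside=yes margin=3875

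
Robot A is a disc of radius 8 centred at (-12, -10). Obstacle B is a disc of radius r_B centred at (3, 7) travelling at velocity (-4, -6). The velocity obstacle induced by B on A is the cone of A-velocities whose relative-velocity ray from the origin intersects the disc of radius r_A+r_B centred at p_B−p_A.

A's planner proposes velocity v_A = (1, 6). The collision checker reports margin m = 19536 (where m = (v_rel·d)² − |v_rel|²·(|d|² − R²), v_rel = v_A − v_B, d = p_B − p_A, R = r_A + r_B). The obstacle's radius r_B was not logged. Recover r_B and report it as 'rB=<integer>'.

m = 19536
d = (15, 17);  v_rel = (5, 12),  |v_rel|² = 169
v_rel×d = (5)·(17) − (12)·(15) = -95
since m = R²·169 − (-95)²:  R² = (9025 + 19536) / 169 = 169
R = √169 = 13  ⇒  r_B = 13 − 8 = 5

rB=5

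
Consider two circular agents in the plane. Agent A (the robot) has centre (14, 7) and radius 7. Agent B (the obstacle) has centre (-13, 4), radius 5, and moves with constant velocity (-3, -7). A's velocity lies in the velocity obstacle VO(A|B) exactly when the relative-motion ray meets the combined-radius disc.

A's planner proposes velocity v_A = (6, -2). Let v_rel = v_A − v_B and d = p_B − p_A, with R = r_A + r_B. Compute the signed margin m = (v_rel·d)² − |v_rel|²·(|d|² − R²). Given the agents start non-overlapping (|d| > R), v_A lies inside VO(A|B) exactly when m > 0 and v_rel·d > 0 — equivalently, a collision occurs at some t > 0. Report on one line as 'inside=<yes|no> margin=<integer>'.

d = (-27, -3),  |d|² = 738;  R = 7+5 = 12,  c = 738−12² = 594
v_rel = (9, 5),  |v_rel|² = 106;  v_rel·d = (9)·(-27) + (5)·(-3) = -258
106·t² + 516·t + 594 = 0  ⇒  m = (-258)² − 106·594 = 3600
m = 3600 > 0,  v_rel·d = -258 < 0  ⇒  outside

inside=no margin=3600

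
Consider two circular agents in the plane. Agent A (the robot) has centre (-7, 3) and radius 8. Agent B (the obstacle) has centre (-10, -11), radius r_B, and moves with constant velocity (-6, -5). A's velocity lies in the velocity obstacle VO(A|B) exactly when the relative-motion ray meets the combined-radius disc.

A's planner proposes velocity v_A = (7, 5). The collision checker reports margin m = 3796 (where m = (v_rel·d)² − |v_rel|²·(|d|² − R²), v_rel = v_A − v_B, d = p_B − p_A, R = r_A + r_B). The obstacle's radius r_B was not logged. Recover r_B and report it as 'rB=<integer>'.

m = 3796
d = (-3, -14);  v_rel = (13, 10),  |v_rel|² = 269
v_rel×d = (13)·(-14) − (10)·(-3) = -152
since m = R²·269 − (-152)²:  R² = (23104 + 3796) / 269 = 100
R = √100 = 10  ⇒  r_B = 10 − 8 = 2

rB=2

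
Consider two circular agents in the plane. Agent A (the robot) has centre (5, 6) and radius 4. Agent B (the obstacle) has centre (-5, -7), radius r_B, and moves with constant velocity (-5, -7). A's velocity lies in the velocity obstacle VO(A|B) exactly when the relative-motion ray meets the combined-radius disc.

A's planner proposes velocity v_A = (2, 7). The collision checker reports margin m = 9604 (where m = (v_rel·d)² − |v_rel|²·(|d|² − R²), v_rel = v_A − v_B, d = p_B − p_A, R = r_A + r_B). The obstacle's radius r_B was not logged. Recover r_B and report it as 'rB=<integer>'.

m = 9604
d = (-10, -13);  v_rel = (7, 14),  |v_rel|² = 245
v_rel×d = (7)·(-13) − (14)·(-10) = 49
since m = R²·245 − 49²:  R² = (2401 + 9604) / 245 = 49
R = √49 = 7  ⇒  r_B = 7 − 4 = 3

rB=3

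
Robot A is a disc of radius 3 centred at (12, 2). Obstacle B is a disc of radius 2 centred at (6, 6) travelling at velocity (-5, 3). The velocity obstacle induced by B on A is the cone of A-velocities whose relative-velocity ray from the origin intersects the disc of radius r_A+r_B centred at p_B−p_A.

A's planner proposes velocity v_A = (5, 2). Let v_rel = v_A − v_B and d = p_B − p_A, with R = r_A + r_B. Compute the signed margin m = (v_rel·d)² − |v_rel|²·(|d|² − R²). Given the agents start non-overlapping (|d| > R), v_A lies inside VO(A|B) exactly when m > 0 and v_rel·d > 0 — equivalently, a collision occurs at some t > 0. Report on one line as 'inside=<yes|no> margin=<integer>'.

d = (-6, 4),  |d|² = 52;  R = 3+2 = 5,  c = 52−5² = 27
v_rel = (10, -1),  |v_rel|² = 101;  v_rel·d = (10)·(-6) + (-1)·(4) = -64
101·t² + 128·t + 27 = 0  ⇒  m = (-64)² − 101·27 = 1369
m = 1369 > 0,  v_rel·d = -64 < 0  ⇒  outside

inside=no margin=1369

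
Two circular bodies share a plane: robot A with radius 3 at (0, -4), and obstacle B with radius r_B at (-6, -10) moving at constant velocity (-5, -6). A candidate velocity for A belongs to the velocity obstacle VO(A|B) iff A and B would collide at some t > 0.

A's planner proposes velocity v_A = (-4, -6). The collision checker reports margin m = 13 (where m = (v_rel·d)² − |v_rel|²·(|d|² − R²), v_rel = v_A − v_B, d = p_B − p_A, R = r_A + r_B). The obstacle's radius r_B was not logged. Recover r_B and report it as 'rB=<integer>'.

m = 13
d = (-6, -6);  v_rel = (1, 0),  |v_rel|² = 1
v_rel×d = (1)·(-6) − (0)·(-6) = -6
since m = R²·1 − (-6)²:  R² = (36 + 13) / 1 = 49
R = √49 = 7  ⇒  r_B = 7 − 3 = 4

rB=4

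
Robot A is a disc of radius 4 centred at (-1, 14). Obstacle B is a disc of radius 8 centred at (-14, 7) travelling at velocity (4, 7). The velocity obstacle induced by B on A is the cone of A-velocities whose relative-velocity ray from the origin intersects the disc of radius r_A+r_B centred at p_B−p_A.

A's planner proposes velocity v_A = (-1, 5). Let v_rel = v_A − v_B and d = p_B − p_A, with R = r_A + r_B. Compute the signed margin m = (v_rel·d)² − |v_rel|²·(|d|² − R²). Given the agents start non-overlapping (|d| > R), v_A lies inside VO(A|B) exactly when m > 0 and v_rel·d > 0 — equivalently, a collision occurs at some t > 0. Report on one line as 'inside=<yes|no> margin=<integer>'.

d = (-13, -7),  |d|² = 218;  R = 4+8 = 12,  c = 218−12² = 74
v_rel = (-5, -2),  |v_rel|² = 29;  v_rel·d = (-5)·(-13) + (-2)·(-7) = 79
29·t² − 158·t + 74 = 0  ⇒  m = 79² − 29·74 = 4095
m = 4095 > 0,  v_rel·d = 79 > 0  ⇒  inside

inside=yes margin=4095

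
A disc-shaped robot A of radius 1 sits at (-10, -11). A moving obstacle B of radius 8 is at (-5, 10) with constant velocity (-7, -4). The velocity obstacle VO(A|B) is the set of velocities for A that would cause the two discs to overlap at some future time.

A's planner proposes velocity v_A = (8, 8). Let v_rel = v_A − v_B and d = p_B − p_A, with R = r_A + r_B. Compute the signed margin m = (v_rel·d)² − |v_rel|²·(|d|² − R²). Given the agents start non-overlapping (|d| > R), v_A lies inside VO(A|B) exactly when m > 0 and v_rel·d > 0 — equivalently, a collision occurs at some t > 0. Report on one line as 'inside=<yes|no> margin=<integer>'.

d = (5, 21),  |d|² = 466;  R = 1+8 = 9,  c = 466−9² = 385
v_rel = (15, 12),  |v_rel|² = 369;  v_rel·d = (15)·(5) + (12)·(21) = 327
369·t² − 654·t + 385 = 0  ⇒  m = 327² − 369·385 = -35136
m = -35136 < 0,  v_rel·d = 327 > 0  ⇒  outside

inside=no margin=-35136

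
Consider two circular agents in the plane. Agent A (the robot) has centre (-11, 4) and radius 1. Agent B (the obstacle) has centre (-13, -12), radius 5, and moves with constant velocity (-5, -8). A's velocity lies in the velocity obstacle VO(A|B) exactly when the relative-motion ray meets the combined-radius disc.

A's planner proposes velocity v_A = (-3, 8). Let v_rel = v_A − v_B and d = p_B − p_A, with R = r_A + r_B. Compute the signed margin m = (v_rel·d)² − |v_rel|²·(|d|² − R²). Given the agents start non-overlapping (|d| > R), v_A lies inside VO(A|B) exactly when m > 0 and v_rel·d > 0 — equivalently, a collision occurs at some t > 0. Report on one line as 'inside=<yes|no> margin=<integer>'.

d = (-2, -16),  |d|² = 260;  R = 1+5 = 6,  c = 260−6² = 224
v_rel = (2, 16),  |v_rel|² = 260;  v_rel·d = (2)·(-2) + (16)·(-16) = -260
260·t² + 520·t + 224 = 0  ⇒  m = (-260)² − 260·224 = 9360
m = 9360 > 0,  v_rel·d = -260 < 0  ⇒  outside

inside=no margin=9360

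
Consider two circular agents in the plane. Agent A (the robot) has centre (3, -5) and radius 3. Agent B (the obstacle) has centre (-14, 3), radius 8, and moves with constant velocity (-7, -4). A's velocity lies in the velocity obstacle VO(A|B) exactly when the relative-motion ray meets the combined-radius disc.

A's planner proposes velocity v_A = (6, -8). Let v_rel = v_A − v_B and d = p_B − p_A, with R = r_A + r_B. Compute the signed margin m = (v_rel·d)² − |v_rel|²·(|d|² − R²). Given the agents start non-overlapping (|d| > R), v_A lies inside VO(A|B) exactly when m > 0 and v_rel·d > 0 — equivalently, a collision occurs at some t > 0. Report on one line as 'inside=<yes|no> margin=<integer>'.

d = (-17, 8),  |d|² = 353;  R = 3+8 = 11,  c = 353−11² = 232
v_rel = (13, -4),  |v_rel|² = 185;  v_rel·d = (13)·(-17) + (-4)·(8) = -253
185·t² + 506·t + 232 = 0  ⇒  m = (-253)² − 185·232 = 21089
m = 21089 > 0,  v_rel·d = -253 < 0  ⇒  outside

inside=no margin=21089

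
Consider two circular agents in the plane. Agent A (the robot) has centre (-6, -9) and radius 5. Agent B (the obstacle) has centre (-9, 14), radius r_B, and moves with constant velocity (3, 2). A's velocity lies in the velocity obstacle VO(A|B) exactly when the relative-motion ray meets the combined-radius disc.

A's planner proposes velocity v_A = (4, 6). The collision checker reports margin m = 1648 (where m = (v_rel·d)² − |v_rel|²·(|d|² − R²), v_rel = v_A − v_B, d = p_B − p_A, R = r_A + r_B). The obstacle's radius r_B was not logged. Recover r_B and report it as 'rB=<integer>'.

m = 1648
d = (-3, 23);  v_rel = (1, 4),  |v_rel|² = 17
v_rel×d = (1)·(23) − (4)·(-3) = 35
since m = R²·17 − 35²:  R² = (1225 + 1648) / 17 = 169
R = √169 = 13  ⇒  r_B = 13 − 5 = 8

rB=8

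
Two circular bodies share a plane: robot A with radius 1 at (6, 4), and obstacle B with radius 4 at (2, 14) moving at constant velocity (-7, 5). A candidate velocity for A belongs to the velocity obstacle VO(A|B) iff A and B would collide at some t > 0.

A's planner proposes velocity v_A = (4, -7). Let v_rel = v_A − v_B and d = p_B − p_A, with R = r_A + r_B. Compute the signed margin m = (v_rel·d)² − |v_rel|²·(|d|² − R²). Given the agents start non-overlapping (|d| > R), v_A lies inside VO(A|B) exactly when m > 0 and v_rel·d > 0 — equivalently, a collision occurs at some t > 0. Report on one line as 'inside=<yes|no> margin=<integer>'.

d = (-4, 10),  |d|² = 116;  R = 1+4 = 5,  c = 116−5² = 91
v_rel = (11, -12),  |v_rel|² = 265;  v_rel·d = (11)·(-4) + (-12)·(10) = -164
265·t² + 328·t + 91 = 0  ⇒  m = (-164)² − 265·91 = 2781
m = 2781 > 0,  v_rel·d = -164 < 0  ⇒  outside

inside=no margin=2781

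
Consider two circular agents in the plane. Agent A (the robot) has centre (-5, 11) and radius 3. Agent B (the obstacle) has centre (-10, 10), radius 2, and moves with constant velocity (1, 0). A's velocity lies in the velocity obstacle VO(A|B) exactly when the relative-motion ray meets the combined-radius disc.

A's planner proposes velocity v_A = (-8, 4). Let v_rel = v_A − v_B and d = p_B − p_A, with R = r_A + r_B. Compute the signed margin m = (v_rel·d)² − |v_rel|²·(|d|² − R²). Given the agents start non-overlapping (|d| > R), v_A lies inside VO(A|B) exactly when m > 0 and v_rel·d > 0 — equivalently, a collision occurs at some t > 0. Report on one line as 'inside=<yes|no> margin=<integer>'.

d = (-5, -1),  |d|² = 26;  R = 3+2 = 5,  c = 26−5² = 1
v_rel = (-9, 4),  |v_rel|² = 97;  v_rel·d = (-9)·(-5) + (4)·(-1) = 41
97·t² − 82·t + 1 = 0  ⇒  m = 41² − 97·1 = 1584
m = 1584 > 0,  v_rel·d = 41 > 0  ⇒  inside

inside=yes margin=1584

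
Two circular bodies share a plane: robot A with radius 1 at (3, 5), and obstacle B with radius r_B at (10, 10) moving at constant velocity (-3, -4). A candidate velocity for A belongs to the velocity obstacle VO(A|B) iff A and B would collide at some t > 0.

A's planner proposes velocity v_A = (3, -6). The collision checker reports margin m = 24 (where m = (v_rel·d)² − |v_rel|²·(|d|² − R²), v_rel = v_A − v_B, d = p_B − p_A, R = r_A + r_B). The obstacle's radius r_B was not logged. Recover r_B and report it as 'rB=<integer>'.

m = 24
d = (7, 5);  v_rel = (6, -2),  |v_rel|² = 40
v_rel×d = (6)·(5) − (-2)·(7) = 44
since m = R²·40 − 44²:  R² = (1936 + 24) / 40 = 49
R = √49 = 7  ⇒  r_B = 7 − 1 = 6

rB=6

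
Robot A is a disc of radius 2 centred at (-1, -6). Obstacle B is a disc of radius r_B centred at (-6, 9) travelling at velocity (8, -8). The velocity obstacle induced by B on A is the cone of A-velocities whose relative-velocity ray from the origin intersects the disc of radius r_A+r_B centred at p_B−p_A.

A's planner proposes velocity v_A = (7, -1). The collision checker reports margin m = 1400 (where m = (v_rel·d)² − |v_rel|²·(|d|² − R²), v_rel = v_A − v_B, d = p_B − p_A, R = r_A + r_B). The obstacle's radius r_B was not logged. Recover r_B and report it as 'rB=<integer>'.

m = 1400
d = (-5, 15);  v_rel = (-1, 7),  |v_rel|² = 50
v_rel×d = (-1)·(15) − (7)·(-5) = 20
since m = R²·50 − 20²:  R² = (400 + 1400) / 50 = 36
R = √36 = 6  ⇒  r_B = 6 − 2 = 4

rB=4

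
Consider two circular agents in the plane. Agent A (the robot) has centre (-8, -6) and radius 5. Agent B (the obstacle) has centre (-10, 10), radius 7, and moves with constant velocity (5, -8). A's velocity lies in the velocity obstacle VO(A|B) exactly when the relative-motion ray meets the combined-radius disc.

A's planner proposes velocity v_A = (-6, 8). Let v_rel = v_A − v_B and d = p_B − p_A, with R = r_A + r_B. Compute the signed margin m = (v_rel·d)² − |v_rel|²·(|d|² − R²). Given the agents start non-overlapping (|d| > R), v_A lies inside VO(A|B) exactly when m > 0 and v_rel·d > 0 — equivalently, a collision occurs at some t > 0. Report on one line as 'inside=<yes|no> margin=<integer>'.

d = (-2, 16),  |d|² = 260;  R = 5+7 = 12,  c = 260−12² = 116
v_rel = (-11, 16),  |v_rel|² = 377;  v_rel·d = (-11)·(-2) + (16)·(16) = 278
377·t² − 556·t + 116 = 0  ⇒  m = 278² − 377·116 = 33552
m = 33552 > 0,  v_rel·d = 278 > 0  ⇒  inside

inside=yes margin=33552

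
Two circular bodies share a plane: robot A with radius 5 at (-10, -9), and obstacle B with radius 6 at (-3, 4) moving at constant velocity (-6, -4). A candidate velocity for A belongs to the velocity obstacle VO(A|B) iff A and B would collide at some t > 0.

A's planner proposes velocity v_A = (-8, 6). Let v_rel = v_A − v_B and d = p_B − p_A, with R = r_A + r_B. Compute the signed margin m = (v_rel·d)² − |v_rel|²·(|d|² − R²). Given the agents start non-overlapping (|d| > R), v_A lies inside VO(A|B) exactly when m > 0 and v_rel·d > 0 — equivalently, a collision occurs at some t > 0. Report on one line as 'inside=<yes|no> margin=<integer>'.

d = (7, 13),  |d|² = 218;  R = 5+6 = 11,  c = 218−11² = 97
v_rel = (-2, 10),  |v_rel|² = 104;  v_rel·d = (-2)·(7) + (10)·(13) = 116
104·t² − 232·t + 97 = 0  ⇒  m = 116² − 104·97 = 3368
m = 3368 > 0,  v_rel·d = 116 > 0  ⇒  inside

inside=yes margin=3368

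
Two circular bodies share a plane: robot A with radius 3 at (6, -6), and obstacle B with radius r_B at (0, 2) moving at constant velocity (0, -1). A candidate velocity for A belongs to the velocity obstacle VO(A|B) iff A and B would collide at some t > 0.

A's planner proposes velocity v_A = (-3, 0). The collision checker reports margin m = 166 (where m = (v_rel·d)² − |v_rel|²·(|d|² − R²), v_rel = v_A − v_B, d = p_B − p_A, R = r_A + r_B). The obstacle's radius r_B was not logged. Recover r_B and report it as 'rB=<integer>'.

m = 166
d = (-6, 8);  v_rel = (-3, 1),  |v_rel|² = 10
v_rel×d = (-3)·(8) − (1)·(-6) = -18
since m = R²·10 − (-18)²:  R² = (324 + 166) / 10 = 49
R = √49 = 7  ⇒  r_B = 7 − 3 = 4

rB=4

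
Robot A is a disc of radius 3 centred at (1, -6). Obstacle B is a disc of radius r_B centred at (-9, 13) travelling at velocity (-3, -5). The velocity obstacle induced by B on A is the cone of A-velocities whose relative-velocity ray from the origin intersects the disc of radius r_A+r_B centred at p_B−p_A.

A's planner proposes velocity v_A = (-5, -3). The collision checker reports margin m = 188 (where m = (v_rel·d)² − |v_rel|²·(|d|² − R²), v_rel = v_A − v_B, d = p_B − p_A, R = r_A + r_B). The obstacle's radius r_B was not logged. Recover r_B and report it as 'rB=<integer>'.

m = 188
d = (-10, 19);  v_rel = (-2, 2),  |v_rel|² = 8
v_rel×d = (-2)·(19) − (2)·(-10) = -18
since m = R²·8 − (-18)²:  R² = (324 + 188) / 8 = 64
R = √64 = 8  ⇒  r_B = 8 − 3 = 5

rB=5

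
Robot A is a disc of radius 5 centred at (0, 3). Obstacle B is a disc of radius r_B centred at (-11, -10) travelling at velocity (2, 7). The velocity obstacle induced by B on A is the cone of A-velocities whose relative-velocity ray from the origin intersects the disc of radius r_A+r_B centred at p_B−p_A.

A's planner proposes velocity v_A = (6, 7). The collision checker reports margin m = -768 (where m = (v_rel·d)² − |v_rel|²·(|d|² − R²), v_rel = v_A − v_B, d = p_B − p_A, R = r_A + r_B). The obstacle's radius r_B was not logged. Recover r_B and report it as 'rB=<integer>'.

m = -768
d = (-11, -13);  v_rel = (4, 0),  |v_rel|² = 16
v_rel×d = (4)·(-13) − (0)·(-11) = -52
since m = R²·16 − (-52)²:  R² = (2704 + -768) / 16 = 121
R = √121 = 11  ⇒  r_B = 11 − 5 = 6

rB=6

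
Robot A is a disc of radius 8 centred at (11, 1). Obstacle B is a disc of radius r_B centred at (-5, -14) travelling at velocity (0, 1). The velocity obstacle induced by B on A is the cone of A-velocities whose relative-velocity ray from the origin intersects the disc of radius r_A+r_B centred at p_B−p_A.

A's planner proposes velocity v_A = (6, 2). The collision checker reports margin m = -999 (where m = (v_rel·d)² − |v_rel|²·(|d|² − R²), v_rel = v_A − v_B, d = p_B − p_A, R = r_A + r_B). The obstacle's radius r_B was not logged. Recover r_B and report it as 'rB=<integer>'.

m = -999
d = (-16, -15);  v_rel = (6, 1),  |v_rel|² = 37
v_rel×d = (6)·(-15) − (1)·(-16) = -74
since m = R²·37 − (-74)²:  R² = (5476 + -999) / 37 = 121
R = √121 = 11  ⇒  r_B = 11 − 8 = 3

rB=3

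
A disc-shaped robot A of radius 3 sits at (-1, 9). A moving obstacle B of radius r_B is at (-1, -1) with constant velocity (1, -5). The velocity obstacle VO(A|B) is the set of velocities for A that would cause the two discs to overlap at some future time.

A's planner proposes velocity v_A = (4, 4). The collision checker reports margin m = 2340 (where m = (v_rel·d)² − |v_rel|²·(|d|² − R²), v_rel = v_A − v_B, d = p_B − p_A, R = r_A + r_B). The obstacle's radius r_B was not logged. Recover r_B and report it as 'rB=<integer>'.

m = 2340
d = (0, -10);  v_rel = (3, 9),  |v_rel|² = 90
v_rel×d = (3)·(-10) − (9)·(0) = -30
since m = R²·90 − (-30)²:  R² = (900 + 2340) / 90 = 36
R = √36 = 6  ⇒  r_B = 6 − 3 = 3

rB=3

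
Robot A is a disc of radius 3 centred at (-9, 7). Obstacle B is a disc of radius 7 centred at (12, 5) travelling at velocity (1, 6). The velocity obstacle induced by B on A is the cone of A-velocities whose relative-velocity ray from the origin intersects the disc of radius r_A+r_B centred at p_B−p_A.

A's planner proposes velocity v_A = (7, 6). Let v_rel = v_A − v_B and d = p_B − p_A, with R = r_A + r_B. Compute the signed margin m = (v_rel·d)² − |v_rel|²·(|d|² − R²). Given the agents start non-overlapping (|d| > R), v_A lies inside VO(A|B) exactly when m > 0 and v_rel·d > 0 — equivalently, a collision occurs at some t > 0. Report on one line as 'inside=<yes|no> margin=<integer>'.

d = (21, -2),  |d|² = 445;  R = 3+7 = 10,  c = 445−10² = 345
v_rel = (6, 0),  |v_rel|² = 36;  v_rel·d = (6)·(21) + (0)·(-2) = 126
36·t² − 252·t + 345 = 0  ⇒  m = 126² − 36·345 = 3456
m = 3456 > 0,  v_rel·d = 126 > 0  ⇒  inside

inside=yes margin=3456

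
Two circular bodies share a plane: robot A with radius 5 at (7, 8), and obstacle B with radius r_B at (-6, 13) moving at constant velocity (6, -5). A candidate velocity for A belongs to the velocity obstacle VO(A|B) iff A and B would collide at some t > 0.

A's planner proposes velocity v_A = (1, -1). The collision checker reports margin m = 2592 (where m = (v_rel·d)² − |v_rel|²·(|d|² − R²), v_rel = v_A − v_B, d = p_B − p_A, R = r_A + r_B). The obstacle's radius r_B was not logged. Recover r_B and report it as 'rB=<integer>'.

m = 2592
d = (-13, 5);  v_rel = (-5, 4),  |v_rel|² = 41
v_rel×d = (-5)·(5) − (4)·(-13) = 27
since m = R²·41 − 27²:  R² = (729 + 2592) / 41 = 81
R = √81 = 9  ⇒  r_B = 9 − 5 = 4

rB=4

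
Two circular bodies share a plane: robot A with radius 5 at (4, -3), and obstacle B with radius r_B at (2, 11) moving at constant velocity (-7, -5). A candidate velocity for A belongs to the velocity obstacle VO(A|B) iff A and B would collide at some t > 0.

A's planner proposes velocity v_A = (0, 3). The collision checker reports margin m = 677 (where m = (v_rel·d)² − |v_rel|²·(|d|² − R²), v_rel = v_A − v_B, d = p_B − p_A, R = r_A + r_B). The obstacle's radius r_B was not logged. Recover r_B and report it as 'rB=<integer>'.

m = 677
d = (-2, 14);  v_rel = (7, 8),  |v_rel|² = 113
v_rel×d = (7)·(14) − (8)·(-2) = 114
since m = R²·113 − 114²:  R² = (12996 + 677) / 113 = 121
R = √121 = 11  ⇒  r_B = 11 − 5 = 6

rB=6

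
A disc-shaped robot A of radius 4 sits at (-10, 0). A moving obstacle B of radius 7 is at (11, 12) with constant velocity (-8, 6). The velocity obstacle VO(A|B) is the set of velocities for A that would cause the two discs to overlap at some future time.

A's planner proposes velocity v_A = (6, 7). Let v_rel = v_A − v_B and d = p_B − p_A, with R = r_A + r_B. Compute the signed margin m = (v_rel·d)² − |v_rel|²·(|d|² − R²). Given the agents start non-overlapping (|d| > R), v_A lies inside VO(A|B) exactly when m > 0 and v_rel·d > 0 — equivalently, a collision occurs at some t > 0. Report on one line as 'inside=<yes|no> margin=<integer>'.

d = (21, 12),  |d|² = 585;  R = 4+7 = 11,  c = 585−11² = 464
v_rel = (14, 1),  |v_rel|² = 197;  v_rel·d = (14)·(21) + (1)·(12) = 306
197·t² − 612·t + 464 = 0  ⇒  m = 306² − 197·464 = 2228
m = 2228 > 0,  v_rel·d = 306 > 0  ⇒  inside

inside=yes margin=2228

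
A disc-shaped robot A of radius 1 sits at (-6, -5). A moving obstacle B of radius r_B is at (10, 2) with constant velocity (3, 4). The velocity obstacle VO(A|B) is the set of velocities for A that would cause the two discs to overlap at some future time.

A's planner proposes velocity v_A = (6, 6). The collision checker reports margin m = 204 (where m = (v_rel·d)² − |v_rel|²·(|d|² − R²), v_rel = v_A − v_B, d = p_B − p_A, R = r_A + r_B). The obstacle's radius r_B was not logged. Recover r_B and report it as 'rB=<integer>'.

m = 204
d = (16, 7);  v_rel = (3, 2),  |v_rel|² = 13
v_rel×d = (3)·(7) − (2)·(16) = -11
since m = R²·13 − (-11)²:  R² = (121 + 204) / 13 = 25
R = √25 = 5  ⇒  r_B = 5 − 1 = 4

rB=4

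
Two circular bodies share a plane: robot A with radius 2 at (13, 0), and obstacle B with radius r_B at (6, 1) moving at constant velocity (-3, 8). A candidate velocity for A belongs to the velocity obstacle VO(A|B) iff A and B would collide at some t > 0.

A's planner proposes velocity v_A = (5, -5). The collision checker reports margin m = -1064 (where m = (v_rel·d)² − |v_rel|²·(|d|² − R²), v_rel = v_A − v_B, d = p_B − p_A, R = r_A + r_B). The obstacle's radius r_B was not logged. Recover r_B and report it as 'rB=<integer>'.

m = -1064
d = (-7, 1);  v_rel = (8, -13),  |v_rel|² = 233
v_rel×d = (8)·(1) − (-13)·(-7) = -83
since m = R²·233 − (-83)²:  R² = (6889 + -1064) / 233 = 25
R = √25 = 5  ⇒  r_B = 5 − 2 = 3

rB=3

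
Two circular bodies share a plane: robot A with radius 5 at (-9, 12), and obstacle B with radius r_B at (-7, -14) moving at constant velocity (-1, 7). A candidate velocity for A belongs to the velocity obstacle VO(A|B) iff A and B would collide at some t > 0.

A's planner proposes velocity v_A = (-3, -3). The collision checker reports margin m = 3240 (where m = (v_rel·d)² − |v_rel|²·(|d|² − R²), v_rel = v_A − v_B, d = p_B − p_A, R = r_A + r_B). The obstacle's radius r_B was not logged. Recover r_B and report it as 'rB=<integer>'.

m = 3240
d = (2, -26);  v_rel = (-2, -10),  |v_rel|² = 104
v_rel×d = (-2)·(-26) − (-10)·(2) = 72
since m = R²·104 − 72²:  R² = (5184 + 3240) / 104 = 81
R = √81 = 9  ⇒  r_B = 9 − 5 = 4

rB=4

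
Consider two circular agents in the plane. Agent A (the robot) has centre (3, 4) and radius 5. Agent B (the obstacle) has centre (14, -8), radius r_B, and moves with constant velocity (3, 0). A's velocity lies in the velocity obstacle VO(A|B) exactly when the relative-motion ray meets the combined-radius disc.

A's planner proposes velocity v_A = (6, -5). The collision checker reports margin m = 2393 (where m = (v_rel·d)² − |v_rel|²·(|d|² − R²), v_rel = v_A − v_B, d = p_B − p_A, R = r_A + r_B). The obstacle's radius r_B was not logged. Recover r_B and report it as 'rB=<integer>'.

m = 2393
d = (11, -12);  v_rel = (3, -5),  |v_rel|² = 34
v_rel×d = (3)·(-12) − (-5)·(11) = 19
since m = R²·34 − 19²:  R² = (361 + 2393) / 34 = 81
R = √81 = 9  ⇒  r_B = 9 − 5 = 4

rB=4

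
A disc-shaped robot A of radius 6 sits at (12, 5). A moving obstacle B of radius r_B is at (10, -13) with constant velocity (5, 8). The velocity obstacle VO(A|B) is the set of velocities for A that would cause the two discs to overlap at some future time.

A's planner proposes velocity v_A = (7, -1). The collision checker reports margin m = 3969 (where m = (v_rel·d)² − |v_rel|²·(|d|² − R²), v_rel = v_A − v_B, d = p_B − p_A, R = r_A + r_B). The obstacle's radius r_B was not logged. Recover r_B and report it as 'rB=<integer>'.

m = 3969
d = (-2, -18);  v_rel = (2, -9),  |v_rel|² = 85
v_rel×d = (2)·(-18) − (-9)·(-2) = -54
since m = R²·85 − (-54)²:  R² = (2916 + 3969) / 85 = 81
R = √81 = 9  ⇒  r_B = 9 − 6 = 3

rB=3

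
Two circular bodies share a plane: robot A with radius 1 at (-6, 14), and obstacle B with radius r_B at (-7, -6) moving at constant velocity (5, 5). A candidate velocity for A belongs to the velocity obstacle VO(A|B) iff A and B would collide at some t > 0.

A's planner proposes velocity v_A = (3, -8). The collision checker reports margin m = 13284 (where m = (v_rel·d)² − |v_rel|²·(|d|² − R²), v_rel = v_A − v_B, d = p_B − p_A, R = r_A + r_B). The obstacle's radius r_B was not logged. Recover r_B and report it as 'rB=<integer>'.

m = 13284
d = (-1, -20);  v_rel = (-2, -13),  |v_rel|² = 173
v_rel×d = (-2)·(-20) − (-13)·(-1) = 27
since m = R²·173 − 27²:  R² = (729 + 13284) / 173 = 81
R = √81 = 9  ⇒  r_B = 9 − 1 = 8

rB=8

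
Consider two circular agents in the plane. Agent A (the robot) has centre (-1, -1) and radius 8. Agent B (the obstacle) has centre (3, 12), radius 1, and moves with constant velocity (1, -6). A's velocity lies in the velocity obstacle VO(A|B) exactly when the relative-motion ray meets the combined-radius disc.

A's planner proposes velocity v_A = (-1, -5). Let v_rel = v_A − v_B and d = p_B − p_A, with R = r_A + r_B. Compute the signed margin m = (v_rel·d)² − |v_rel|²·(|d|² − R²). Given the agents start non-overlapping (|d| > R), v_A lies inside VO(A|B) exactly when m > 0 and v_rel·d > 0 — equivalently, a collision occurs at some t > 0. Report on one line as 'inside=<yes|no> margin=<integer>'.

d = (4, 13),  |d|² = 185;  R = 8+1 = 9,  c = 185−9² = 104
v_rel = (-2, 1),  |v_rel|² = 5;  v_rel·d = (-2)·(4) + (1)·(13) = 5
5·t² − 10·t + 104 = 0  ⇒  m = 5² − 5·104 = -495
m = -495 < 0,  v_rel·d = 5 > 0  ⇒  outside

inside=no margin=-495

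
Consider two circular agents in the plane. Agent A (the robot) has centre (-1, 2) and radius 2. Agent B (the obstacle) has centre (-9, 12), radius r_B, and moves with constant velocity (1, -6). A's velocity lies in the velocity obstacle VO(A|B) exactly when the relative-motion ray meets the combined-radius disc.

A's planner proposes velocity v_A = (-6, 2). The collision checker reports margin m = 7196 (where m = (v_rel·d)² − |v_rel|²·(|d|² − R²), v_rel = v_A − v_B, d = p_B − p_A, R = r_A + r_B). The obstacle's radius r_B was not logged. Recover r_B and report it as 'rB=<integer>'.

m = 7196
d = (-8, 10);  v_rel = (-7, 8),  |v_rel|² = 113
v_rel×d = (-7)·(10) − (8)·(-8) = -6
since m = R²·113 − (-6)²:  R² = (36 + 7196) / 113 = 64
R = √64 = 8  ⇒  r_B = 8 − 2 = 6

rB=6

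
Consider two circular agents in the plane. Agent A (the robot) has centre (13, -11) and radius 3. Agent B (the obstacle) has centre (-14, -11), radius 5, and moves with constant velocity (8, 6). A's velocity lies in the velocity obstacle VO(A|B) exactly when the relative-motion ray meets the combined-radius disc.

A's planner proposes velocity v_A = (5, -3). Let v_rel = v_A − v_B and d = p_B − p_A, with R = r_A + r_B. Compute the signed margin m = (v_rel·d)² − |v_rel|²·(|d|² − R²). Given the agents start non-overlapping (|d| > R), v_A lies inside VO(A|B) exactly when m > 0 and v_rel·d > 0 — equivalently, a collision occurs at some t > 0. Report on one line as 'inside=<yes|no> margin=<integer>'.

d = (-27, 0),  |d|² = 729;  R = 3+5 = 8,  c = 729−8² = 665
v_rel = (-3, -9),  |v_rel|² = 90;  v_rel·d = (-3)·(-27) + (-9)·(0) = 81
90·t² − 162·t + 665 = 0  ⇒  m = 81² − 90·665 = -53289
m = -53289 < 0,  v_rel·d = 81 > 0  ⇒  outside

inside=no margin=-53289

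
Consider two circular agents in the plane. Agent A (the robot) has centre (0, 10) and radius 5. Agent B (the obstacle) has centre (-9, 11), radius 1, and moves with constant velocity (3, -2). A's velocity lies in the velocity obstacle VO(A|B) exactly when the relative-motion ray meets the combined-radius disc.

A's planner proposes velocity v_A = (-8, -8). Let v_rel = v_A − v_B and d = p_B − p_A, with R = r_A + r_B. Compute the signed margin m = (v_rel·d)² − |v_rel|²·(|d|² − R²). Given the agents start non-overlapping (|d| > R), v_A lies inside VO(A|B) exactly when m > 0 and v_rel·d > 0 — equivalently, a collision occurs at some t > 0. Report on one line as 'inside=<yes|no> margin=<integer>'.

d = (-9, 1),  |d|² = 82;  R = 5+1 = 6,  c = 82−6² = 46
v_rel = (-11, -6),  |v_rel|² = 157;  v_rel·d = (-11)·(-9) + (-6)·(1) = 93
157·t² − 186·t + 46 = 0  ⇒  m = 93² − 157·46 = 1427
m = 1427 > 0,  v_rel·d = 93 > 0  ⇒  inside

inside=yes margin=1427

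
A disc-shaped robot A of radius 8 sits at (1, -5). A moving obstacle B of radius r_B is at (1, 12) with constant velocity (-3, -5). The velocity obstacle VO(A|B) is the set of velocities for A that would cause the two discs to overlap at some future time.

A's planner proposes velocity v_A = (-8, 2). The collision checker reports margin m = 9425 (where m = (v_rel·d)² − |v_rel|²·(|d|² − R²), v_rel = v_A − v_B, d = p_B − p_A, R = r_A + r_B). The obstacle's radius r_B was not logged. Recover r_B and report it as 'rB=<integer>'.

m = 9425
d = (0, 17);  v_rel = (-5, 7),  |v_rel|² = 74
v_rel×d = (-5)·(17) − (7)·(0) = -85
since m = R²·74 − (-85)²:  R² = (7225 + 9425) / 74 = 225
R = √225 = 15  ⇒  r_B = 15 − 8 = 7

rB=7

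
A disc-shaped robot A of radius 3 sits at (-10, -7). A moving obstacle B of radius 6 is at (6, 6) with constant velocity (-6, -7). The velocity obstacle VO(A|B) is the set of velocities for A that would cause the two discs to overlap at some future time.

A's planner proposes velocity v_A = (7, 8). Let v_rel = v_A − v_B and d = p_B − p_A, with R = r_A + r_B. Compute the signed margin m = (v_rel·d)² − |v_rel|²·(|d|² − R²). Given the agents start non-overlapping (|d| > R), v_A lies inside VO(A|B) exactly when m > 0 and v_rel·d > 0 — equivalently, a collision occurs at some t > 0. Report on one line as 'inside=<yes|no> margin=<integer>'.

d = (16, 13),  |d|² = 425;  R = 3+6 = 9,  c = 425−9² = 344
v_rel = (13, 15),  |v_rel|² = 394;  v_rel·d = (13)·(16) + (15)·(13) = 403
394·t² − 806·t + 344 = 0  ⇒  m = 403² − 394·344 = 26873
m = 26873 > 0,  v_rel·d = 403 > 0  ⇒  inside

inside=yes margin=26873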